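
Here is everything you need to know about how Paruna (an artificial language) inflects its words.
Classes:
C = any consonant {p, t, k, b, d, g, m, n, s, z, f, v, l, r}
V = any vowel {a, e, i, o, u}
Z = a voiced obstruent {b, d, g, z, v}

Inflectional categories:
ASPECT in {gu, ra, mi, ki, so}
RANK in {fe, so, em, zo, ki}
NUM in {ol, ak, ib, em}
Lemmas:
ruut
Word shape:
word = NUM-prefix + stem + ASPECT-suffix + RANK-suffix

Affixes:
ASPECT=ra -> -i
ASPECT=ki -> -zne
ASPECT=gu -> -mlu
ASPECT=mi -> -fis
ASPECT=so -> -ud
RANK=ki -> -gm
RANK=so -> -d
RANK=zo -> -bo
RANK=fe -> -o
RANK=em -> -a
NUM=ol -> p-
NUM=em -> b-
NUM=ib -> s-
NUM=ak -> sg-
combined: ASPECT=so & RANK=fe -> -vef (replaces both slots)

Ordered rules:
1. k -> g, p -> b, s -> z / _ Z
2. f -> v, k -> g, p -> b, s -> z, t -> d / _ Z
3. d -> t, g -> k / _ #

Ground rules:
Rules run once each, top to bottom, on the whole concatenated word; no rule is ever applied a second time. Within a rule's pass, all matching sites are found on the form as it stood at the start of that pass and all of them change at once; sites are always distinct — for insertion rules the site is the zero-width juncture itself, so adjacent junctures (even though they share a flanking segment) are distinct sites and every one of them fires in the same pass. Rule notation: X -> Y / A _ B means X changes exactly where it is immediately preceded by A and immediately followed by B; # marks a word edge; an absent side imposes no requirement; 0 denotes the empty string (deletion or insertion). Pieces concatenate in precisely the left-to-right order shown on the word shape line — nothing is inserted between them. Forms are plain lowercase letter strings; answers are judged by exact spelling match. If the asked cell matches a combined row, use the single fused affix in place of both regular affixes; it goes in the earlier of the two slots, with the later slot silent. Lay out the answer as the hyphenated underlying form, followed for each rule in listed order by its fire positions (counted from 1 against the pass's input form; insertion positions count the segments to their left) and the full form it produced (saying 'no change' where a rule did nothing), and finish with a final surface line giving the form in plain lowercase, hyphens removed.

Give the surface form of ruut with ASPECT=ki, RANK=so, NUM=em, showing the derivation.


underlying: b-ruut-zne-d
1. k -> g, p -> b, s -> z / _ Z: no change
2. f -> v, k -> g, p -> b, s -> z, t -> d / _ Z: fires at position(s) 5: bruudzned
3. d -> t, g -> k / _ #: fires at position(s) 9: bruudznet
surface: bruudznet


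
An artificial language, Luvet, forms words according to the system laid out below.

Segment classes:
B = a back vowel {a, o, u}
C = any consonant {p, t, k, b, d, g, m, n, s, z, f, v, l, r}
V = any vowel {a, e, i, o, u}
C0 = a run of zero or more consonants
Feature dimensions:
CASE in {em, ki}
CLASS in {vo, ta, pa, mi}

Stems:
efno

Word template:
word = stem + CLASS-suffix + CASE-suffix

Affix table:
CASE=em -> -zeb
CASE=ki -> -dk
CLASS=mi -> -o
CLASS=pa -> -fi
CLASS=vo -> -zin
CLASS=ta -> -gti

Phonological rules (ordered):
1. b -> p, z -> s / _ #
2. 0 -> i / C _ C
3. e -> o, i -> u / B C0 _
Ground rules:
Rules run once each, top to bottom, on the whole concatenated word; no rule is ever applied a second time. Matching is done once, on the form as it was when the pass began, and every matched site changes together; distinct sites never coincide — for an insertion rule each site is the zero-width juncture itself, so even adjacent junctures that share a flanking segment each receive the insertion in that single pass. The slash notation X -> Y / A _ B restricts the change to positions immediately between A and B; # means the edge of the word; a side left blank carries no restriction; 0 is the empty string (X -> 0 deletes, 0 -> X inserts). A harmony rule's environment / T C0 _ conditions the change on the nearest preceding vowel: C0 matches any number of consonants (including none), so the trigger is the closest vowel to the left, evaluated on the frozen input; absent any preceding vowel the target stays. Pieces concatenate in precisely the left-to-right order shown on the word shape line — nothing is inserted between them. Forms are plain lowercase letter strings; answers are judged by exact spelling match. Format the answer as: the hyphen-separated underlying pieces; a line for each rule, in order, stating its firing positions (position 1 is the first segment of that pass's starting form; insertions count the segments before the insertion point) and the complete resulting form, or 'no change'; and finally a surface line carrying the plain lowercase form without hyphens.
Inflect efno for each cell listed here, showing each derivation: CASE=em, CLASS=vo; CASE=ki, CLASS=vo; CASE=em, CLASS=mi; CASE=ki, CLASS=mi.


cell CASE=em, CLASS=vo:
underlying: efno-zin-zeb
1. b -> p, z -> s / _ #: fires at position(s) 10: efnozinzep
2. 0 -> i / C _ C: inserts after position(s) 2, 7: efinozinizep
3. e -> o, i -> u / B C0 _: fires at position(s) 7: efinozunizep
surface: efinozunizep

cell CASE=ki, CLASS=vo:
underlying: efno-zin-dk
1. b -> p, z -> s / _ #: no change
2. 0 -> i / C _ C: inserts after position(s) 2, 7, 8: efinozinidik
3. e -> o, i -> u / B C0 _: fires at position(s) 7: efinozunidik
surface: efinozunidik

cell CASE=em, CLASS=mi:
underlying: efno-o-zeb
1. b -> p, z -> s / _ #: fires at position(s) 8: efnoozep
2. 0 -> i / C _ C: inserts after position(s) 2: efinoozep
3. e -> o, i -> u / B C0 _: fires at position(s) 8: efinoozop
surface: efinoozop

cell CASE=ki, CLASS=mi:
underlying: efno-o-dk
1. b -> p, z -> s / _ #: no change
2. 0 -> i / C _ C: inserts after position(s) 2, 6: efinoodik
3. e -> o, i -> u / B C0 _: fires at position(s) 8: efinooduk
surface: efinooduk


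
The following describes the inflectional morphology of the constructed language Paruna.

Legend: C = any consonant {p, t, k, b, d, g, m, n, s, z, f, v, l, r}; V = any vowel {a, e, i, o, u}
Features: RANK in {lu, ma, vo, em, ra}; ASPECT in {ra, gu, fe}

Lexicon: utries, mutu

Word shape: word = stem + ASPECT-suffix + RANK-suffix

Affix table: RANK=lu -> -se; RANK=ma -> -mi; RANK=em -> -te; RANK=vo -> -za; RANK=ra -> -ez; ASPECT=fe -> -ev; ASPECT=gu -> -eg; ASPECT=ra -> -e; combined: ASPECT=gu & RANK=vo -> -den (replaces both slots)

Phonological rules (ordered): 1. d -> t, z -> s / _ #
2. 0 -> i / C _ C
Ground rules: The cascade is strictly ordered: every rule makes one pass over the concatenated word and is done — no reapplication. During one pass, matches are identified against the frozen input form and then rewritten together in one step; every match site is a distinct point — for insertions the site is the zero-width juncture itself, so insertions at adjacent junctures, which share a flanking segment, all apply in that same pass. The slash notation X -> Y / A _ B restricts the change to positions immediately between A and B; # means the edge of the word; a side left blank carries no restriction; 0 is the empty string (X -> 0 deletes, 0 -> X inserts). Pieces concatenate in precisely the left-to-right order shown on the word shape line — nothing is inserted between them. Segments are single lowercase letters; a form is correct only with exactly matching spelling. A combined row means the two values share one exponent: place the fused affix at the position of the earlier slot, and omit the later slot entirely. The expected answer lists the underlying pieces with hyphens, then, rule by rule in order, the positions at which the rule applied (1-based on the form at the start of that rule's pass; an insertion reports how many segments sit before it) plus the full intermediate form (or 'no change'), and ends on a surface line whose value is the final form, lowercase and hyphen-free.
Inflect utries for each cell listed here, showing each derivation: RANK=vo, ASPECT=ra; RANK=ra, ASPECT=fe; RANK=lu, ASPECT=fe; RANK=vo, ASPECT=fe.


cell RANK=vo, ASPECT=ra:
underlying: utries-e-za
1. d -> t, z -> s / _ #: no change
2. 0 -> i / C _ C: inserts after position(s) 2: utirieseza
surface: utirieseza

cell RANK=ra, ASPECT=fe:
underlying: utries-ev-ez
1. d -> t, z -> s / _ #: fires at position(s) 10: utrieseves
2. 0 -> i / C _ C: inserts after position(s) 2: utirieseves
surface: utirieseves

cell RANK=lu, ASPECT=fe:
underlying: utries-ev-se
1. d -> t, z -> s / _ #: no change
2. 0 -> i / C _ C: inserts after position(s) 2, 8: utiriesevise
surface: utiriesevise

cell RANK=vo, ASPECT=fe:
underlying: utries-ev-za
1. d -> t, z -> s / _ #: no change
2. 0 -> i / C _ C: inserts after position(s) 2, 8: utirieseviza
surface: utirieseviza


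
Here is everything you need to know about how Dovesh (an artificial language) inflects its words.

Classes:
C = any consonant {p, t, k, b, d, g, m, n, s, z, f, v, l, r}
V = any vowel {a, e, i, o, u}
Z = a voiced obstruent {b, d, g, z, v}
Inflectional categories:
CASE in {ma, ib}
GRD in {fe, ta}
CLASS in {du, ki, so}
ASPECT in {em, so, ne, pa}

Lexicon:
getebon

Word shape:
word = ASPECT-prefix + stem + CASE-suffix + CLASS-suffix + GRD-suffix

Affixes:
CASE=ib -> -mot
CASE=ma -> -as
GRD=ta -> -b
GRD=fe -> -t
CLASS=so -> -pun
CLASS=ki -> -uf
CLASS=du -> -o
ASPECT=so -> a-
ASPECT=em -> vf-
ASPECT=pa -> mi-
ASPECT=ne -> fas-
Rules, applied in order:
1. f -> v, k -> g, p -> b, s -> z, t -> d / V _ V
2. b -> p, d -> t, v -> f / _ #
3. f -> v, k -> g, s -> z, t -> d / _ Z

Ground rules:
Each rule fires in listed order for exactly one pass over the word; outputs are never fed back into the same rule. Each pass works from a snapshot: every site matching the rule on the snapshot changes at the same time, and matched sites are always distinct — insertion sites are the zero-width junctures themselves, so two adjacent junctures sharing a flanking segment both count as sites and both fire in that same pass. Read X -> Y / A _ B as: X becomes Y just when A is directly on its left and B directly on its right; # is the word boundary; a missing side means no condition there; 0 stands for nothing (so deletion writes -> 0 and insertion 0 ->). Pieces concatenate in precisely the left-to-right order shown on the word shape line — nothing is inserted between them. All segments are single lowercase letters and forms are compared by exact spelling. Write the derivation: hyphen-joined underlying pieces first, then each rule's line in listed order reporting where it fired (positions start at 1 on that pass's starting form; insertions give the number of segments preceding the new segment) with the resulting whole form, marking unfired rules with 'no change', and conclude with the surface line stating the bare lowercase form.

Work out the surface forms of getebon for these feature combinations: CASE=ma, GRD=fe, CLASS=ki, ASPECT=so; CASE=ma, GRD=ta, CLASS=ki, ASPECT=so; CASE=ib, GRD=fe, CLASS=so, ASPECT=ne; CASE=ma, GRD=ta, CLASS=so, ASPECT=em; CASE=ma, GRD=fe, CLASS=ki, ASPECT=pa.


cell CASE=ma, GRD=fe, CLASS=ki, ASPECT=so:
underlying: a-getebon-as-uf-t
1. f -> v, k -> g, p -> b, s -> z, t -> d / V _ V: fires at position(s) 4, 10: agedebonazuft
2. b -> p, d -> t, v -> f / _ #: no change
3. f -> v, k -> g, s -> z, t -> d / _ Z: no change
surface: agedebonazuft

cell CASE=ma, GRD=ta, CLASS=ki, ASPECT=so:
underlying: a-getebon-as-uf-b
1. f -> v, k -> g, p -> b, s -> z, t -> d / V _ V: fires at position(s) 4, 10: agedebonazufb
2. b -> p, d -> t, v -> f / _ #: fires at position(s) 13: agedebonazufp
3. f -> v, k -> g, s -> z, t -> d / _ Z: no change
surface: agedebonazufp

cell CASE=ib, GRD=fe, CLASS=so, ASPECT=ne:
underlying: fas-getebon-mot-pun-t
1. f -> v, k -> g, p -> b, s -> z, t -> d / V _ V: fires at position(s) 6: fasgedebonmotpunt
2. b -> p, d -> t, v -> f / _ #: no change
3. f -> v, k -> g, s -> z, t -> d / _ Z: fires at position(s) 3: fazgedebonmotpunt
surface: fazgedebonmotpunt

cell CASE=ma, GRD=ta, CLASS=so, ASPECT=em:
underlying: vf-getebon-as-pun-b
1. f -> v, k -> g, p -> b, s -> z, t -> d / V _ V: fires at position(s) 5: vfgedebonaspunb
2. b -> p, d -> t, v -> f / _ #: fires at position(s) 15: vfgedebonaspunp
3. f -> v, k -> g, s -> z, t -> d / _ Z: fires at position(s) 2: vvgedebonaspunp
surface: vvgedebonaspunp

cell CASE=ma, GRD=fe, CLASS=ki, ASPECT=pa:
underlying: mi-getebon-as-uf-t
1. f -> v, k -> g, p -> b, s -> z, t -> d / V _ V: fires at position(s) 5, 11: migedebonazuft
2. b -> p, d -> t, v -> f / _ #: no change
3. f -> v, k -> g, s -> z, t -> d / _ Z: no change
surface: migedebonazuft


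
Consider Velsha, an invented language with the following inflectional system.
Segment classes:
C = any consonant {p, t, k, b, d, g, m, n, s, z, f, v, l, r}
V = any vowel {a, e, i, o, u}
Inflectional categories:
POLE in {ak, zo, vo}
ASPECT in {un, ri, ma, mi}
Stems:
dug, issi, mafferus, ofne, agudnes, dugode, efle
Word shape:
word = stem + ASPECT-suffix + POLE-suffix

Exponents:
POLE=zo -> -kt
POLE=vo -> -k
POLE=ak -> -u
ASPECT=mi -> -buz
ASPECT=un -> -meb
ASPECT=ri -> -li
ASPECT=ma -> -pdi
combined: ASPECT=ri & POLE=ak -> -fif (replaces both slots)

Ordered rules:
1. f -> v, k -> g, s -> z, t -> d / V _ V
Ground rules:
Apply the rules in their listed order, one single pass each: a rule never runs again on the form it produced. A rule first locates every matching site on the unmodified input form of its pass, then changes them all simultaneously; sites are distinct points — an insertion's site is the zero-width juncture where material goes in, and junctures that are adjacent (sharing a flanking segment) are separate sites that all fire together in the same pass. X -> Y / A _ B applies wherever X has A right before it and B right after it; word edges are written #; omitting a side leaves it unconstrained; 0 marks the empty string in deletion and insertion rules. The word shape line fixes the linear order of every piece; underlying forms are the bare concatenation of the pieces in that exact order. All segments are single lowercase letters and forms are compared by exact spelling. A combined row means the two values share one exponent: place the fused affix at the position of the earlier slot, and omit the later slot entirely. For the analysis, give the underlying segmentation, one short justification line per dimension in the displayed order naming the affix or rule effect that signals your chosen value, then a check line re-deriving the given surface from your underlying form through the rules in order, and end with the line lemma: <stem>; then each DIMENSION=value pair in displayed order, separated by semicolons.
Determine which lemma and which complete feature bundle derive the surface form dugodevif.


underlying: dugode-fif
POLE=ak - signalled by the combined affix row
ASPECT=ri - signalled by the combined affix row
check: dugodefif -> dugodevif
lemma: dugode; POLE=ak; ASPECT=ri


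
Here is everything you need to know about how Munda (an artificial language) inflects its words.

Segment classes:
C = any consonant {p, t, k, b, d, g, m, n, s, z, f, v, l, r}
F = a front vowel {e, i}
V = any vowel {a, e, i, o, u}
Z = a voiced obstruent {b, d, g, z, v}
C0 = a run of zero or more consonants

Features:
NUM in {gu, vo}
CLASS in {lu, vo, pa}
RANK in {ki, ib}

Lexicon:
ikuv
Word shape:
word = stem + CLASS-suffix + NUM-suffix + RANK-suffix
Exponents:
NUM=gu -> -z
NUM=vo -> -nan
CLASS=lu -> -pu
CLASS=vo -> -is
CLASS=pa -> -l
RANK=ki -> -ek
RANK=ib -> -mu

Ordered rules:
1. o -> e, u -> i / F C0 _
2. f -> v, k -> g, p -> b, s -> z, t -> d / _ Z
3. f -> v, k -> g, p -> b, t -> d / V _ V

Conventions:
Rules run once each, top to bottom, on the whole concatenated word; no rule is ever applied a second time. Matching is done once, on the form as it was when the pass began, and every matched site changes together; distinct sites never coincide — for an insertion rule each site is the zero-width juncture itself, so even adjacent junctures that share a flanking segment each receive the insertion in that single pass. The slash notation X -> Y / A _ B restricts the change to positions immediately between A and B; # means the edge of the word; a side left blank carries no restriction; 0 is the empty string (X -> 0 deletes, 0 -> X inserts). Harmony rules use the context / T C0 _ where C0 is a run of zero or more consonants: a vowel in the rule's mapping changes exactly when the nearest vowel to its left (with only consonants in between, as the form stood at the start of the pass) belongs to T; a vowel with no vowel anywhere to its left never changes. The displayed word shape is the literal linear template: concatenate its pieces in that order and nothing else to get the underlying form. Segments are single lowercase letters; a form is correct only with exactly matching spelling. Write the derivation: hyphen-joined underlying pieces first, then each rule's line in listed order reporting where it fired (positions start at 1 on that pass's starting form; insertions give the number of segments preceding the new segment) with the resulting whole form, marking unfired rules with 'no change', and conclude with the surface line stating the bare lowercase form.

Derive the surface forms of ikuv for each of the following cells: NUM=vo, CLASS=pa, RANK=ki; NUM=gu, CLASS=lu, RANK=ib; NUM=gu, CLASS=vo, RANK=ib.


cell NUM=vo, CLASS=pa, RANK=ki:
underlying: ikuv-l-nan-ek
1. o -> e, u -> i / F C0 _: fires at position(s) 3: ikivlnanek
2. f -> v, k -> g, p -> b, s -> z, t -> d / _ Z: no change
3. f -> v, k -> g, p -> b, t -> d / V _ V: fires at position(s) 2: igivlnanek
surface: igivlnanek

cell NUM=gu, CLASS=lu, RANK=ib:
underlying: ikuv-pu-z-mu
1. o -> e, u -> i / F C0 _: fires at position(s) 3: ikivpuzmu
2. f -> v, k -> g, p -> b, s -> z, t -> d / _ Z: no change
3. f -> v, k -> g, p -> b, t -> d / V _ V: fires at position(s) 2: igivpuzmu
surface: igivpuzmu

cell NUM=gu, CLASS=vo, RANK=ib:
underlying: ikuv-is-z-mu
1. o -> e, u -> i / F C0 _: fires at position(s) 3, 9: ikiviszmi
2. f -> v, k -> g, p -> b, s -> z, t -> d / _ Z: fires at position(s) 6: ikivizzmi
3. f -> v, k -> g, p -> b, t -> d / V _ V: fires at position(s) 2: igivizzmi
surface: igivizzmi


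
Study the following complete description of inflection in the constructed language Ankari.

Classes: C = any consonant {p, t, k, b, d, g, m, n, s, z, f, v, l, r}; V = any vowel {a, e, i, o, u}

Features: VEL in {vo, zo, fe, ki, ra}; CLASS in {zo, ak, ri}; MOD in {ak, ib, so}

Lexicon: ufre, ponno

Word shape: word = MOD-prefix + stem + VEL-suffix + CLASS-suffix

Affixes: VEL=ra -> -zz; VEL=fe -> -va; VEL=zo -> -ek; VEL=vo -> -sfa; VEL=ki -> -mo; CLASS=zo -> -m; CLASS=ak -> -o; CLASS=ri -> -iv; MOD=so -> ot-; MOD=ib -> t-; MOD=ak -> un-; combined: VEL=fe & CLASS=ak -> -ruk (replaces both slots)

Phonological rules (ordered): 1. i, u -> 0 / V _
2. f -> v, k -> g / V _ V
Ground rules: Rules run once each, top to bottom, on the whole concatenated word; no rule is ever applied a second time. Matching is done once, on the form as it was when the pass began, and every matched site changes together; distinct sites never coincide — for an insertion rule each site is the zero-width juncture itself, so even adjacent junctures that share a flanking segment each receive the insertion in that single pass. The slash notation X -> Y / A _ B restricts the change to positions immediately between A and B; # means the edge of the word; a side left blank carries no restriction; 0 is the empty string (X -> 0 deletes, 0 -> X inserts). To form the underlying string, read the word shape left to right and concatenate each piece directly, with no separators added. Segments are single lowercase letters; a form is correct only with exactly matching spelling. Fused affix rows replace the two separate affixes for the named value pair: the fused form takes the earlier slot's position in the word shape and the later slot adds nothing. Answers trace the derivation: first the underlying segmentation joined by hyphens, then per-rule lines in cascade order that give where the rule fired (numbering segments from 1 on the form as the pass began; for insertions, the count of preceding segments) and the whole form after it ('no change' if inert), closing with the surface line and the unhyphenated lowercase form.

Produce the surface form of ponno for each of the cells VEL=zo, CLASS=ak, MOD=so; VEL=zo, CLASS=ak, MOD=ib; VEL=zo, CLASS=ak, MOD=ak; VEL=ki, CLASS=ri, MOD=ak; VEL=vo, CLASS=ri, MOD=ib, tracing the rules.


cell VEL=zo, CLASS=ak, MOD=so:
underlying: ot-ponno-ek-o
1. i, u -> 0 / V _: no change
2. f -> v, k -> g / V _ V: fires at position(s) 9: otponnoego
surface: otponnoego

cell VEL=zo, CLASS=ak, MOD=ib:
underlying: t-ponno-ek-o
1. i, u -> 0 / V _: no change
2. f -> v, k -> g / V _ V: fires at position(s) 8: tponnoego
surface: tponnoego

cell VEL=zo, CLASS=ak, MOD=ak:
underlying: un-ponno-ek-o
1. i, u -> 0 / V _: no change
2. f -> v, k -> g / V _ V: fires at position(s) 9: unponnoego
surface: unponnoego

cell VEL=ki, CLASS=ri, MOD=ak:
underlying: un-ponno-mo-iv
1. i, u -> 0 / V _: fires at position(s) 10: unponnomov
2. f -> v, k -> g / V _ V: no change
surface: unponnomov

cell VEL=vo, CLASS=ri, MOD=ib:
underlying: t-ponno-sfa-iv
1. i, u -> 0 / V _: fires at position(s) 10: tponnosfav
2. f -> v, k -> g / V _ V: no change
surface: tponnosfav


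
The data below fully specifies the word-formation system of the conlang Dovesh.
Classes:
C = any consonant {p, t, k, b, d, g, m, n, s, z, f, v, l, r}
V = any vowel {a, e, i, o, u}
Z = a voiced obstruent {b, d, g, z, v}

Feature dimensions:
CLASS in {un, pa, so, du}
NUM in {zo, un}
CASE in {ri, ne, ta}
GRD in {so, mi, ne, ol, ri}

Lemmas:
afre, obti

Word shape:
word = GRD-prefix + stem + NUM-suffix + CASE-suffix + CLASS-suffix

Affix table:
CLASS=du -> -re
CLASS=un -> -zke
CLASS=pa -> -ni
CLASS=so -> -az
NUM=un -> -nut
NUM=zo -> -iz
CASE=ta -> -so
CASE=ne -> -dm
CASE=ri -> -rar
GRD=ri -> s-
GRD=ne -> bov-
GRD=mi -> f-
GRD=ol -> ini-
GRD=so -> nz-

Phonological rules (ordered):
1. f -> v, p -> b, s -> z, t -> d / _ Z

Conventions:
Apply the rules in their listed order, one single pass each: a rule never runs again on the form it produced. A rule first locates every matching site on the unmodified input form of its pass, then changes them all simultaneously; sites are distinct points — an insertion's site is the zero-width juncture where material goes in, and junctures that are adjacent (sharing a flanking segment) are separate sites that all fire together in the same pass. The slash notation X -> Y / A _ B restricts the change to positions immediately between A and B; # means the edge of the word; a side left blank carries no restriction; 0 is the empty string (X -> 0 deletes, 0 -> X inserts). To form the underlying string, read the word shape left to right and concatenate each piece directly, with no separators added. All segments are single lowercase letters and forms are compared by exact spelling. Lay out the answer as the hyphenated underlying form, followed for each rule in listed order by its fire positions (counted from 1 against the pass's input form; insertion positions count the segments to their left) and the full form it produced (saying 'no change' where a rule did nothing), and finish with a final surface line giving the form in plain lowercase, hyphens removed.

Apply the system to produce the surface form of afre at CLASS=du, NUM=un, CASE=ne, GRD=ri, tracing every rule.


underlying: s-afre-nut-dm-re
1. f -> v, p -> b, s -> z, t -> d / _ Z: fires at position(s) 8: safrenuddmre
surface: safrenuddmre


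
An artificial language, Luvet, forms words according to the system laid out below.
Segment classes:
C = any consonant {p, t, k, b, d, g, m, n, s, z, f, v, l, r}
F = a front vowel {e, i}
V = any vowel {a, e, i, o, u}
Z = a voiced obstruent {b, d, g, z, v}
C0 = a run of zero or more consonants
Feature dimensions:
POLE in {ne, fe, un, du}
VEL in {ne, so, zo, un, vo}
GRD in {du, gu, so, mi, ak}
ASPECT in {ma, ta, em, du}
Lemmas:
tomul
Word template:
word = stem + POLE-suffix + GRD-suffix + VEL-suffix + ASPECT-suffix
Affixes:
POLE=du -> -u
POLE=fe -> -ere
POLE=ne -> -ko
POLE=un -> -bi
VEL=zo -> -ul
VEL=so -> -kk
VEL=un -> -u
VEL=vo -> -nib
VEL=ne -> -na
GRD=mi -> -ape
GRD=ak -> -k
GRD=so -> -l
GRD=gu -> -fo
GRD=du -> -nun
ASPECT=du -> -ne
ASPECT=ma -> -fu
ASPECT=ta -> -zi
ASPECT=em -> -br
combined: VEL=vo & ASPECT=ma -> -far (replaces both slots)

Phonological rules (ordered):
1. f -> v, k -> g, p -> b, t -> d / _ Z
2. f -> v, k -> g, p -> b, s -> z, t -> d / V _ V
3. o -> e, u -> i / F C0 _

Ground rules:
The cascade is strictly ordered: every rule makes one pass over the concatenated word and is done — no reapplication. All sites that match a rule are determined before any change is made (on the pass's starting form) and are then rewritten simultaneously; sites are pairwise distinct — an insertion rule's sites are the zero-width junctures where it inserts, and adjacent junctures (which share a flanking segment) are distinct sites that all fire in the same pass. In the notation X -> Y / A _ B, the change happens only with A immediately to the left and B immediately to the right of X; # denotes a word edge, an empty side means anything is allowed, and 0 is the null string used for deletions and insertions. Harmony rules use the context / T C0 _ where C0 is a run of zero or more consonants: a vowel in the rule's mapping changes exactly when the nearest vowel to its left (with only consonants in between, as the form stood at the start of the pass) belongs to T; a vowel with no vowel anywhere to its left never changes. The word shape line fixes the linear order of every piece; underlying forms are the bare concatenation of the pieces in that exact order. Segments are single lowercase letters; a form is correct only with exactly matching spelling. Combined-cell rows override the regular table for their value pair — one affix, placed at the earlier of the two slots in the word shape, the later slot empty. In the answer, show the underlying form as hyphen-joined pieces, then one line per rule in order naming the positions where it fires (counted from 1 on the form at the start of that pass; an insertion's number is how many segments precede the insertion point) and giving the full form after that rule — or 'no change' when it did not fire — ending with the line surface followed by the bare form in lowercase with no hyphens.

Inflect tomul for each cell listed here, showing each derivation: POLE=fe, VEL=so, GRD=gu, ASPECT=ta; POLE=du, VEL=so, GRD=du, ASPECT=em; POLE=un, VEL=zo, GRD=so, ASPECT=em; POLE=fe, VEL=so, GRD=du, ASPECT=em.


cell POLE=fe, VEL=so, GRD=gu, ASPECT=ta:
underlying: tomul-ere-fo-kk-zi
1. f -> v, k -> g, p -> b, t -> d / _ Z: fires at position(s) 12: tomulerefokgzi
2. f -> v, k -> g, p -> b, s -> z, t -> d / V _ V: fires at position(s) 9: tomulerevokgzi
3. o -> e, u -> i / F C0 _: fires at position(s) 10: tomulerevekgzi
surface: tomulerevekgzi

cell POLE=du, VEL=so, GRD=du, ASPECT=em:
underlying: tomul-u-nun-kk-br
1. f -> v, k -> g, p -> b, t -> d / _ Z: fires at position(s) 11: tomulununkgbr
2. f -> v, k -> g, p -> b, s -> z, t -> d / V _ V: no change
3. o -> e, u -> i / F C0 _: no change
surface: tomulununkgbr

cell POLE=un, VEL=zo, GRD=so, ASPECT=em:
underlying: tomul-bi-l-ul-br
1. f -> v, k -> g, p -> b, t -> d / _ Z: no change
2. f -> v, k -> g, p -> b, s -> z, t -> d / V _ V: no change
3. o -> e, u -> i / F C0 _: fires at position(s) 9: tomulbililbr
surface: tomulbililbr

cell POLE=fe, VEL=so, GRD=du, ASPECT=em:
underlying: tomul-ere-nun-kk-br
1. f -> v, k -> g, p -> b, t -> d / _ Z: fires at position(s) 13: tomulerenunkgbr
2. f -> v, k -> g, p -> b, s -> z, t -> d / V _ V: no change
3. o -> e, u -> i / F C0 _: fires at position(s) 10: tomulereninkgbr
surface: tomulereninkgbr


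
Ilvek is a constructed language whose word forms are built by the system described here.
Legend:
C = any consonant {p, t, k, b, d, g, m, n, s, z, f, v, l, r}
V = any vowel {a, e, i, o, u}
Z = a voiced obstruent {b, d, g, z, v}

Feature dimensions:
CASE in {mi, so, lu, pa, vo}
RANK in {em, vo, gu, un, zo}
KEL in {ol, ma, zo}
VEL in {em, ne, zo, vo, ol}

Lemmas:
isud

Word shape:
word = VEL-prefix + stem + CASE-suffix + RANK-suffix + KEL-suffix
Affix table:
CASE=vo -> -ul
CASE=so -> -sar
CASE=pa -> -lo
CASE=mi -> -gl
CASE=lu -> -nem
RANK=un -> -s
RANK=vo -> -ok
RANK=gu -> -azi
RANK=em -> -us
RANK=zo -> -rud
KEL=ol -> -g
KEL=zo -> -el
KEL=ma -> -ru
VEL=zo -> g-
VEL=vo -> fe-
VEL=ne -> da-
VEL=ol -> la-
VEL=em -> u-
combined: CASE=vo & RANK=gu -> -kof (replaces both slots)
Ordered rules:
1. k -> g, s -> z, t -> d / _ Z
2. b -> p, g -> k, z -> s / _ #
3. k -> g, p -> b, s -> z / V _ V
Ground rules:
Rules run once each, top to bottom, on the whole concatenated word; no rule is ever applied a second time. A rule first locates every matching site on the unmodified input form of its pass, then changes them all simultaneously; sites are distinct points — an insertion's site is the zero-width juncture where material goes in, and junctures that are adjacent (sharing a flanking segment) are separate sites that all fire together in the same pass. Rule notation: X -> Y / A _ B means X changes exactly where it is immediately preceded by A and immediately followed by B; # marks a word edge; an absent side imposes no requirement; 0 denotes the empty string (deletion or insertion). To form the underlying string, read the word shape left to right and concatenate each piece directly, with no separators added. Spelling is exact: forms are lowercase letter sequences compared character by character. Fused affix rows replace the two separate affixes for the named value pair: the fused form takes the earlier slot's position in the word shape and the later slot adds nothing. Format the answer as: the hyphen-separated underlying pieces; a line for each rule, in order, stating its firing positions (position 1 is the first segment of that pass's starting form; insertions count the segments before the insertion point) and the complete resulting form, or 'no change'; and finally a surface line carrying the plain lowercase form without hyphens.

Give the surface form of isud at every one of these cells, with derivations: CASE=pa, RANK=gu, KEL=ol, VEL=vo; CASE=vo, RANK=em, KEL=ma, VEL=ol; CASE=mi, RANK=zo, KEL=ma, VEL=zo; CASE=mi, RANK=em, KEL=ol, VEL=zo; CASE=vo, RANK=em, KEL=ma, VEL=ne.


cell CASE=pa, RANK=gu, KEL=ol, VEL=vo:
underlying: fe-isud-lo-azi-g
1. k -> g, s -> z, t -> d / _ Z: no change
2. b -> p, g -> k, z -> s / _ #: fires at position(s) 12: feisudloazik
3. k -> g, p -> b, s -> z / V _ V: fires at position(s) 4: feizudloazik
surface: feizudloazik

cell CASE=vo, RANK=em, KEL=ma, VEL=ol:
underlying: la-isud-ul-us-ru
1. k -> g, s -> z, t -> d / _ Z: no change
2. b -> p, g -> k, z -> s / _ #: no change
3. k -> g, p -> b, s -> z / V _ V: fires at position(s) 4: laizudulusru
surface: laizudulusru

cell CASE=mi, RANK=zo, KEL=ma, VEL=zo:
underlying: g-isud-gl-rud-ru
1. k -> g, s -> z, t -> d / _ Z: no change
2. b -> p, g -> k, z -> s / _ #: no change
3. k -> g, p -> b, s -> z / V _ V: fires at position(s) 3: gizudglrudru
surface: gizudglrudru

cell CASE=mi, RANK=em, KEL=ol, VEL=zo:
underlying: g-isud-gl-us-g
1. k -> g, s -> z, t -> d / _ Z: fires at position(s) 9: gisudgluzg
2. b -> p, g -> k, z -> s / _ #: fires at position(s) 10: gisudgluzk
3. k -> g, p -> b, s -> z / V _ V: fires at position(s) 3: gizudgluzk
surface: gizudgluzk

cell CASE=vo, RANK=em, KEL=ma, VEL=ne:
underlying: da-isud-ul-us-ru
1. k -> g, s -> z, t -> d / _ Z: no change
2. b -> p, g -> k, z -> s / _ #: no change
3. k -> g, p -> b, s -> z / V _ V: fires at position(s) 4: daizudulusru
surface: daizudulusru


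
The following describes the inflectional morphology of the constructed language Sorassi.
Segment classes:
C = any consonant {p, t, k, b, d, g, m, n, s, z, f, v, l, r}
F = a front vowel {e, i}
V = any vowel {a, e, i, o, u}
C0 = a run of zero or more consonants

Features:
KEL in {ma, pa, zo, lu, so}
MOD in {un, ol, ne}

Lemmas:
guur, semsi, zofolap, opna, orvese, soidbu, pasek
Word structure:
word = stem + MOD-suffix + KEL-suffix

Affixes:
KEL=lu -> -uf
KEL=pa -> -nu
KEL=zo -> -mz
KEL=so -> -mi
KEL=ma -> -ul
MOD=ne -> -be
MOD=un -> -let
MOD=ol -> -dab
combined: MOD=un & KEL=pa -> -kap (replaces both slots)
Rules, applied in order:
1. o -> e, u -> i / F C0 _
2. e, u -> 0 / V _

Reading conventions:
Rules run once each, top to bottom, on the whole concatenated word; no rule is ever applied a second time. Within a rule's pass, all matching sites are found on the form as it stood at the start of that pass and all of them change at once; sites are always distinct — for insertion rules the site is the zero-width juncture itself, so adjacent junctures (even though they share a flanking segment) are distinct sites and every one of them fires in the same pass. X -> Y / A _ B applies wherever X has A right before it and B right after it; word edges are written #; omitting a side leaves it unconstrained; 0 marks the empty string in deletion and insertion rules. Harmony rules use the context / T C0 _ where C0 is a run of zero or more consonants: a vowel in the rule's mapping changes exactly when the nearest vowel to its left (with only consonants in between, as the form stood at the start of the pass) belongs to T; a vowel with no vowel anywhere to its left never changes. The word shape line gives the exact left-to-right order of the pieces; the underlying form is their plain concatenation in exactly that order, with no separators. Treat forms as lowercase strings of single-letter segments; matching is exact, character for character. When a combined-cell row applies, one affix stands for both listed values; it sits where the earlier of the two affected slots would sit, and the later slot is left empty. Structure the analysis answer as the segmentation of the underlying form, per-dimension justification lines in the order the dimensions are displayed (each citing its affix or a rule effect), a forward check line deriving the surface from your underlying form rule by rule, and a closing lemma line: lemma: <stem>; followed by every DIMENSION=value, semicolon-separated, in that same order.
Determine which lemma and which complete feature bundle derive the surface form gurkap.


underlying: guur-kap
KEL=pa - signalled by the combined affix row
MOD=un - signalled by the combined affix row
check: guurkap -> guurkap -> gurkap
lemma: guur; KEL=pa; MOD=un


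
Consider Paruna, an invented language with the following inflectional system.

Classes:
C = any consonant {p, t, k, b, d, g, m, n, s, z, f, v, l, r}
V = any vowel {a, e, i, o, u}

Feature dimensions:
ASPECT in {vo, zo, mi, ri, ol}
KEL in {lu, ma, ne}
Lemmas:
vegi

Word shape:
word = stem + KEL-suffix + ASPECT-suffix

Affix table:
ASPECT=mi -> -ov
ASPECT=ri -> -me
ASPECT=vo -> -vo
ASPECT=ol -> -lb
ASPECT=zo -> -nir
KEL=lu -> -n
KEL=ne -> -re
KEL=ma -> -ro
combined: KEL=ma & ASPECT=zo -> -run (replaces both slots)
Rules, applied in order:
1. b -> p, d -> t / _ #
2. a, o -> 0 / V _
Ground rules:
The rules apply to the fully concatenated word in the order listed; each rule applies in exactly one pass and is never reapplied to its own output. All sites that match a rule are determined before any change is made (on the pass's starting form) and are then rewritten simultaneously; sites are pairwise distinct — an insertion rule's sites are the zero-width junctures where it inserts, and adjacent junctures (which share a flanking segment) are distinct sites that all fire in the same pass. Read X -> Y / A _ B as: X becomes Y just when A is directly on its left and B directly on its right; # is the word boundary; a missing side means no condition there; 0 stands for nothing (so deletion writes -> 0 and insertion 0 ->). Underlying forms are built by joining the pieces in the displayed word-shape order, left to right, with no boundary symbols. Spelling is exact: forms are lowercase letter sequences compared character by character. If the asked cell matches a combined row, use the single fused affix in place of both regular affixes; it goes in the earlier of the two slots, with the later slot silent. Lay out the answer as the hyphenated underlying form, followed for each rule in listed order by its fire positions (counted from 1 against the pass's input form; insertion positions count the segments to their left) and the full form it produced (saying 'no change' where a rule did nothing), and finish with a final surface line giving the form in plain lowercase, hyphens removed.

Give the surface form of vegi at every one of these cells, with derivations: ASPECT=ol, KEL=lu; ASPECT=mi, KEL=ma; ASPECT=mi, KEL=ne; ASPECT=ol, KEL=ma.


cell ASPECT=ol, KEL=lu:
underlying: vegi-n-lb
1. b -> p, d -> t / _ #: fires at position(s) 7: veginlp
2. a, o -> 0 / V _: no change
surface: veginlp

cell ASPECT=mi, KEL=ma:
underlying: vegi-ro-ov
1. b -> p, d -> t / _ #: no change
2. a, o -> 0 / V _: fires at position(s) 7: vegirov
surface: vegirov

cell ASPECT=mi, KEL=ne:
underlying: vegi-re-ov
1. b -> p, d -> t / _ #: no change
2. a, o -> 0 / V _: fires at position(s) 7: vegirev
surface: vegirev

cell ASPECT=ol, KEL=ma:
underlying: vegi-ro-lb
1. b -> p, d -> t / _ #: fires at position(s) 8: vegirolp
2. a, o -> 0 / V _: no change
surface: vegirolp


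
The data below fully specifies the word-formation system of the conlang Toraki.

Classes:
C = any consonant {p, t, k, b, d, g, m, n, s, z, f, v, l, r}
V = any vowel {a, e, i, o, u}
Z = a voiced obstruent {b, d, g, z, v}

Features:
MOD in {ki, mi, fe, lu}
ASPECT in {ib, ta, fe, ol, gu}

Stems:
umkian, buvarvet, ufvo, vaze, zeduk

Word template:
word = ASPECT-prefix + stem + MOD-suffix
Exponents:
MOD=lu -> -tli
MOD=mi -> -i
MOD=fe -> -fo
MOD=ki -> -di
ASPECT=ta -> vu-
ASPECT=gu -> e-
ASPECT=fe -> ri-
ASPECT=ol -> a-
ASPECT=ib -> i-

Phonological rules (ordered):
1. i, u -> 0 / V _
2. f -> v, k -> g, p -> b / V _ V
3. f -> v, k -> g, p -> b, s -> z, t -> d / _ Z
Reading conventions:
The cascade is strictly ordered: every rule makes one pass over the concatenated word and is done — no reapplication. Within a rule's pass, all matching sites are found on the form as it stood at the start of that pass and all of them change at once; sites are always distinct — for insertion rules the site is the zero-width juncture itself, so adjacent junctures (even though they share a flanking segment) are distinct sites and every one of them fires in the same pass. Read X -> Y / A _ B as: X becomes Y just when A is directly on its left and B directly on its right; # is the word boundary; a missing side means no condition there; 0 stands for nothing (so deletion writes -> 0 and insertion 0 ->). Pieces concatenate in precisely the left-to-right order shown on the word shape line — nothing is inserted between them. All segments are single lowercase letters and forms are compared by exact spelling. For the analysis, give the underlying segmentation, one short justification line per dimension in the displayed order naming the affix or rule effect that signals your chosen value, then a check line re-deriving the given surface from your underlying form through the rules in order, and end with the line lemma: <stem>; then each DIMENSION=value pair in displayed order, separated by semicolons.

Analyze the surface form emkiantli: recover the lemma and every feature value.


underlying: e-umkian-tli
MOD=lu - signalled by the affix -tli
ASPECT=gu - signalled by the affix e-
check: eumkiantli -> emkiantli -> emkiantli -> emkiantli
lemma: umkian; MOD=lu; ASPECT=gu


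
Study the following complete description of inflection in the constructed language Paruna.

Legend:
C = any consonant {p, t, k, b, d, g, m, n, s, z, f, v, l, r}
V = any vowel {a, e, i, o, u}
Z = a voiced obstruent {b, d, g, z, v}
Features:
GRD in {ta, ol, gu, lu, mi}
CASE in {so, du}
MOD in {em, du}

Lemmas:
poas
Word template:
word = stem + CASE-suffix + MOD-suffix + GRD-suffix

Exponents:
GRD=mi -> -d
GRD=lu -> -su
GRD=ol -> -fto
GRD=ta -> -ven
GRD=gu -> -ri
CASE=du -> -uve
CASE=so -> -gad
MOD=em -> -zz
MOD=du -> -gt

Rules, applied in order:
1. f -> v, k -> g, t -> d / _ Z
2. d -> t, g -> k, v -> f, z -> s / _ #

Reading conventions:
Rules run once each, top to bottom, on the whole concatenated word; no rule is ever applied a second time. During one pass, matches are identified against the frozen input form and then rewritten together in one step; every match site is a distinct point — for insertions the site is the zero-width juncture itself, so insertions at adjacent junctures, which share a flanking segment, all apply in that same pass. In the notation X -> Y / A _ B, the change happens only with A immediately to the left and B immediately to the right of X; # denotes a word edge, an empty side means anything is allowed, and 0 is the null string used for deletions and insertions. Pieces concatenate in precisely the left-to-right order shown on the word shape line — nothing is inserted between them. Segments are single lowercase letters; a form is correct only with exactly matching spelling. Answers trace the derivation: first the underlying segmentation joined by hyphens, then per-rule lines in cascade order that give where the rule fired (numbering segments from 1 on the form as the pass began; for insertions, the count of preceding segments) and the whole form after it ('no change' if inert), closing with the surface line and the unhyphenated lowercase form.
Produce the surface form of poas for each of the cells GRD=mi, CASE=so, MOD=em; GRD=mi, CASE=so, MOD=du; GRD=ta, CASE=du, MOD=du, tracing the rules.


cell GRD=mi, CASE=so, MOD=em:
underlying: poas-gad-zz-d
1. f -> v, k -> g, t -> d / _ Z: no change
2. d -> t, g -> k, v -> f, z -> s / _ #: fires at position(s) 10: poasgadzzt
surface: poasgadzzt

cell GRD=mi, CASE=so, MOD=du:
underlying: poas-gad-gt-d
1. f -> v, k -> g, t -> d / _ Z: fires at position(s) 9: poasgadgdd
2. d -> t, g -> k, v -> f, z -> s / _ #: fires at position(s) 10: poasgadgdt
surface: poasgadgdt

cell GRD=ta, CASE=du, MOD=du:
underlying: poas-uve-gt-ven
1. f -> v, k -> g, t -> d / _ Z: fires at position(s) 9: poasuvegdven
2. d -> t, g -> k, v -> f, z -> s / _ #: no change
surface: poasuvegdven
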